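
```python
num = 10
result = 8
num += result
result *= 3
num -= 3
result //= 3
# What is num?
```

Answer: 15

Derivation:
Trace (tracking num):
num = 10  # -> num = 10
result = 8  # -> result = 8
num += result  # -> num = 18
result *= 3  # -> result = 24
num -= 3  # -> num = 15
result //= 3  # -> result = 8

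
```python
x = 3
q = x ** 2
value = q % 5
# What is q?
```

Answer: 9

Derivation:
Trace (tracking q):
x = 3  # -> x = 3
q = x ** 2  # -> q = 9
value = q % 5  # -> value = 4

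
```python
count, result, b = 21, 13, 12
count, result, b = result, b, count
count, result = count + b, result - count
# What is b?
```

Answer: 21

Derivation:
Trace (tracking b):
count, result, b = (21, 13, 12)  # -> count = 21, result = 13, b = 12
count, result, b = (result, b, count)  # -> count = 13, result = 12, b = 21
count, result = (count + b, result - count)  # -> count = 34, result = -1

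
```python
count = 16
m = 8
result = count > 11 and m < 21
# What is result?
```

Trace (tracking result):
count = 16  # -> count = 16
m = 8  # -> m = 8
result = count > 11 and m < 21  # -> result = True

Answer: True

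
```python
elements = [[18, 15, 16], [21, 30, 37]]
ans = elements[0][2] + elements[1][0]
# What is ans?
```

Answer: 37

Derivation:
Trace (tracking ans):
elements = [[18, 15, 16], [21, 30, 37]]  # -> elements = [[18, 15, 16], [21, 30, 37]]
ans = elements[0][2] + elements[1][0]  # -> ans = 37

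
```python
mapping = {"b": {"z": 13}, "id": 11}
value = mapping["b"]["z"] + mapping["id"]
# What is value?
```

Trace (tracking value):
mapping = {'b': {'z': 13}, 'id': 11}  # -> mapping = {'b': {'z': 13}, 'id': 11}
value = mapping['b']['z'] + mapping['id']  # -> value = 24

Answer: 24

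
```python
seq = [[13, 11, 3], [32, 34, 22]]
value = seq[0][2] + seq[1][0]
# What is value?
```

Answer: 35

Derivation:
Trace (tracking value):
seq = [[13, 11, 3], [32, 34, 22]]  # -> seq = [[13, 11, 3], [32, 34, 22]]
value = seq[0][2] + seq[1][0]  # -> value = 35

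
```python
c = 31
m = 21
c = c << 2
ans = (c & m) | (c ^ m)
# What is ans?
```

Trace (tracking ans):
c = 31  # -> c = 31
m = 21  # -> m = 21
c = c << 2  # -> c = 124
ans = c & m | c ^ m  # -> ans = 125

Answer: 125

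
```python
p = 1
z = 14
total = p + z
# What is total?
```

Answer: 15

Derivation:
Trace (tracking total):
p = 1  # -> p = 1
z = 14  # -> z = 14
total = p + z  # -> total = 15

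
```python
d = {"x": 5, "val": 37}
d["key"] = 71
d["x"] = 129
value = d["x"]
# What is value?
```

Answer: 129

Derivation:
Trace (tracking value):
d = {'x': 5, 'val': 37}  # -> d = {'x': 5, 'val': 37}
d['key'] = 71  # -> d = {'x': 5, 'val': 37, 'key': 71}
d['x'] = 129  # -> d = {'x': 129, 'val': 37, 'key': 71}
value = d['x']  # -> value = 129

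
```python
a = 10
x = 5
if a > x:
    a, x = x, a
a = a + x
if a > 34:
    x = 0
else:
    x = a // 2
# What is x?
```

Trace (tracking x):
a = 10  # -> a = 10
x = 5  # -> x = 5
if a > x:  # condition is True
    a, x = (x, a)  # -> a = 5, x = 10
a = a + x  # -> a = 15
if a > 34:  # condition is False
else:
    x = a // 2  # -> x = 7

Answer: 7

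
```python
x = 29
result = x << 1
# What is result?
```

Trace (tracking result):
x = 29  # -> x = 29
result = x << 1  # -> result = 58

Answer: 58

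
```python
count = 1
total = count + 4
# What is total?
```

Answer: 5

Derivation:
Trace (tracking total):
count = 1  # -> count = 1
total = count + 4  # -> total = 5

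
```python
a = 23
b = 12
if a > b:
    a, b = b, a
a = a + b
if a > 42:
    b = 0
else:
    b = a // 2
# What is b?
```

Trace (tracking b):
a = 23  # -> a = 23
b = 12  # -> b = 12
if a > b:  # condition is True
    a, b = (b, a)  # -> a = 12, b = 23
a = a + b  # -> a = 35
if a > 42:  # condition is False
else:
    b = a // 2  # -> b = 17

Answer: 17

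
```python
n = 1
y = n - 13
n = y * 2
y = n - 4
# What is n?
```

Answer: -24

Derivation:
Trace (tracking n):
n = 1  # -> n = 1
y = n - 13  # -> y = -12
n = y * 2  # -> n = -24
y = n - 4  # -> y = -28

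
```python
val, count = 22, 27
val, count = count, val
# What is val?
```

Trace (tracking val):
val, count = (22, 27)  # -> val = 22, count = 27
val, count = (count, val)  # -> val = 27, count = 22

Answer: 27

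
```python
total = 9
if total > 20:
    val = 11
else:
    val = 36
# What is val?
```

Answer: 36

Derivation:
Trace (tracking val):
total = 9  # -> total = 9
if total > 20:  # condition is False
else:
    val = 36  # -> val = 36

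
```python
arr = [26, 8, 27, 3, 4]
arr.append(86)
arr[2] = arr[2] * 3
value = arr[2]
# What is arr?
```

Trace (tracking arr):
arr = [26, 8, 27, 3, 4]  # -> arr = [26, 8, 27, 3, 4]
arr.append(86)  # -> arr = [26, 8, 27, 3, 4, 86]
arr[2] = arr[2] * 3  # -> arr = [26, 8, 81, 3, 4, 86]
value = arr[2]  # -> value = 81

Answer: [26, 8, 81, 3, 4, 86]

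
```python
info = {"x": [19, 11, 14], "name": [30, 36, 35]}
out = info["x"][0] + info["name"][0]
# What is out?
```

Trace (tracking out):
info = {'x': [19, 11, 14], 'name': [30, 36, 35]}  # -> info = {'x': [19, 11, 14], 'name': [30, 36, 35]}
out = info['x'][0] + info['name'][0]  # -> out = 49

Answer: 49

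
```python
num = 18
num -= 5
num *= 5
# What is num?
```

Trace (tracking num):
num = 18  # -> num = 18
num -= 5  # -> num = 13
num *= 5  # -> num = 65

Answer: 65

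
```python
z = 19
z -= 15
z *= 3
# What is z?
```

Answer: 12

Derivation:
Trace (tracking z):
z = 19  # -> z = 19
z -= 15  # -> z = 4
z *= 3  # -> z = 12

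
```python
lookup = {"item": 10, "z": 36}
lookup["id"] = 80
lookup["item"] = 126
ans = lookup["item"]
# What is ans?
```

Answer: 126

Derivation:
Trace (tracking ans):
lookup = {'item': 10, 'z': 36}  # -> lookup = {'item': 10, 'z': 36}
lookup['id'] = 80  # -> lookup = {'item': 10, 'z': 36, 'id': 80}
lookup['item'] = 126  # -> lookup = {'item': 126, 'z': 36, 'id': 80}
ans = lookup['item']  # -> ans = 126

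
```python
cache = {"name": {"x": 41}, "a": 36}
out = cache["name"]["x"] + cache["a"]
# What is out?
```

Trace (tracking out):
cache = {'name': {'x': 41}, 'a': 36}  # -> cache = {'name': {'x': 41}, 'a': 36}
out = cache['name']['x'] + cache['a']  # -> out = 77

Answer: 77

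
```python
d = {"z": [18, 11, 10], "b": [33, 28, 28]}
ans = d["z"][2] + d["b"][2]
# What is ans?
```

Trace (tracking ans):
d = {'z': [18, 11, 10], 'b': [33, 28, 28]}  # -> d = {'z': [18, 11, 10], 'b': [33, 28, 28]}
ans = d['z'][2] + d['b'][2]  # -> ans = 38

Answer: 38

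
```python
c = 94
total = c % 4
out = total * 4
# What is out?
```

Trace (tracking out):
c = 94  # -> c = 94
total = c % 4  # -> total = 2
out = total * 4  # -> out = 8

Answer: 8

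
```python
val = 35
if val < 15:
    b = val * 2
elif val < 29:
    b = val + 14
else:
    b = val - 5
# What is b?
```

Trace (tracking b):
val = 35  # -> val = 35
if val < 15:  # condition is False
elif val < 29:  # condition is False
else:
    b = val - 5  # -> b = 30

Answer: 30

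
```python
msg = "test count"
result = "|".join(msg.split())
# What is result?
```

Answer: 'test|count'

Derivation:
Trace (tracking result):
msg = 'test count'  # -> msg = 'test count'
result = '|'.join(msg.split())  # -> result = 'test|count'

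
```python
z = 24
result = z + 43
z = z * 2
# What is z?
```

Trace (tracking z):
z = 24  # -> z = 24
result = z + 43  # -> result = 67
z = z * 2  # -> z = 48

Answer: 48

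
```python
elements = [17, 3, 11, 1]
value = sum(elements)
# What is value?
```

Trace (tracking value):
elements = [17, 3, 11, 1]  # -> elements = [17, 3, 11, 1]
value = sum(elements)  # -> value = 32

Answer: 32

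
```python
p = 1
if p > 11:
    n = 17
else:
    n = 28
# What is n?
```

Trace (tracking n):
p = 1  # -> p = 1
if p > 11:  # condition is False
else:
    n = 28  # -> n = 28

Answer: 28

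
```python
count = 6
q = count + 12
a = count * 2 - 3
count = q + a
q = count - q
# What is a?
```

Answer: 9

Derivation:
Trace (tracking a):
count = 6  # -> count = 6
q = count + 12  # -> q = 18
a = count * 2 - 3  # -> a = 9
count = q + a  # -> count = 27
q = count - q  # -> q = 9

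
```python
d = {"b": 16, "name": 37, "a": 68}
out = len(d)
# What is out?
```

Answer: 3

Derivation:
Trace (tracking out):
d = {'b': 16, 'name': 37, 'a': 68}  # -> d = {'b': 16, 'name': 37, 'a': 68}
out = len(d)  # -> out = 3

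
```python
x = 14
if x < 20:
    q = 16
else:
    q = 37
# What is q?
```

Answer: 16

Derivation:
Trace (tracking q):
x = 14  # -> x = 14
if x < 20:  # condition is True
    q = 16  # -> q = 16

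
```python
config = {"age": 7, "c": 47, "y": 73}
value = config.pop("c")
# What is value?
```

Answer: 47

Derivation:
Trace (tracking value):
config = {'age': 7, 'c': 47, 'y': 73}  # -> config = {'age': 7, 'c': 47, 'y': 73}
value = config.pop('c')  # -> value = 47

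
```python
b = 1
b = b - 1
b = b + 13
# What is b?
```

Answer: 13

Derivation:
Trace (tracking b):
b = 1  # -> b = 1
b = b - 1  # -> b = 0
b = b + 13  # -> b = 13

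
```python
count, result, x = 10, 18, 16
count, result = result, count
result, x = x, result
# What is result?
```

Answer: 16

Derivation:
Trace (tracking result):
count, result, x = (10, 18, 16)  # -> count = 10, result = 18, x = 16
count, result = (result, count)  # -> count = 18, result = 10
result, x = (x, result)  # -> result = 16, x = 10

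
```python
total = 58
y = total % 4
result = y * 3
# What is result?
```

Answer: 6

Derivation:
Trace (tracking result):
total = 58  # -> total = 58
y = total % 4  # -> y = 2
result = y * 3  # -> result = 6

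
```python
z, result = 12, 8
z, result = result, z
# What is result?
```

Trace (tracking result):
z, result = (12, 8)  # -> z = 12, result = 8
z, result = (result, z)  # -> z = 8, result = 12

Answer: 12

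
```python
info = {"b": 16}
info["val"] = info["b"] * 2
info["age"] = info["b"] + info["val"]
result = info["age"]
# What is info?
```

Trace (tracking info):
info = {'b': 16}  # -> info = {'b': 16}
info['val'] = info['b'] * 2  # -> info = {'b': 16, 'val': 32}
info['age'] = info['b'] + info['val']  # -> info = {'b': 16, 'val': 32, 'age': 48}
result = info['age']  # -> result = 48

Answer: {'b': 16, 'val': 32, 'age': 48}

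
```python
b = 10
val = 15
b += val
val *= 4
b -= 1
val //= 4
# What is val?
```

Trace (tracking val):
b = 10  # -> b = 10
val = 15  # -> val = 15
b += val  # -> b = 25
val *= 4  # -> val = 60
b -= 1  # -> b = 24
val //= 4  # -> val = 15

Answer: 15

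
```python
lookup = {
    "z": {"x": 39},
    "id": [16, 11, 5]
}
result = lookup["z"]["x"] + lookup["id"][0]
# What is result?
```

Trace (tracking result):
lookup = {'z': {'x': 39}, 'id': [16, 11, 5]}  # -> lookup = {'z': {'x': 39}, 'id': [16, 11, 5]}
result = lookup['z']['x'] + lookup['id'][0]  # -> result = 55

Answer: 55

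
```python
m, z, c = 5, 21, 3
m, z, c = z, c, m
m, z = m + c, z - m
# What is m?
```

Answer: 26

Derivation:
Trace (tracking m):
m, z, c = (5, 21, 3)  # -> m = 5, z = 21, c = 3
m, z, c = (z, c, m)  # -> m = 21, z = 3, c = 5
m, z = (m + c, z - m)  # -> m = 26, z = -18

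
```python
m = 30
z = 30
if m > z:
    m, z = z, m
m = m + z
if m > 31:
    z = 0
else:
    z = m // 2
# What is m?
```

Trace (tracking m):
m = 30  # -> m = 30
z = 30  # -> z = 30
if m > z:  # condition is False
m = m + z  # -> m = 60
if m > 31:  # condition is True
    z = 0  # -> z = 0

Answer: 60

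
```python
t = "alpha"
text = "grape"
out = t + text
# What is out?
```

Answer: 'alphagrape'

Derivation:
Trace (tracking out):
t = 'alpha'  # -> t = 'alpha'
text = 'grape'  # -> text = 'grape'
out = t + text  # -> out = 'alphagrape'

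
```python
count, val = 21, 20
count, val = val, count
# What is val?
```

Answer: 21

Derivation:
Trace (tracking val):
count, val = (21, 20)  # -> count = 21, val = 20
count, val = (val, count)  # -> count = 20, val = 21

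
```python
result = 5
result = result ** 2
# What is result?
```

Answer: 25

Derivation:
Trace (tracking result):
result = 5  # -> result = 5
result = result ** 2  # -> result = 25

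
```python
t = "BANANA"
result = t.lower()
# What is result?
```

Trace (tracking result):
t = 'BANANA'  # -> t = 'BANANA'
result = t.lower()  # -> result = 'banana'

Answer: 'banana'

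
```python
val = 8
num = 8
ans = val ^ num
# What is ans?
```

Answer: 0

Derivation:
Trace (tracking ans):
val = 8  # -> val = 8
num = 8  # -> num = 8
ans = val ^ num  # -> ans = 0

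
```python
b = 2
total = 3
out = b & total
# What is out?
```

Answer: 2

Derivation:
Trace (tracking out):
b = 2  # -> b = 2
total = 3  # -> total = 3
out = b & total  # -> out = 2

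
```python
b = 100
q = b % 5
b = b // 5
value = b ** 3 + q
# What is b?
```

Answer: 20

Derivation:
Trace (tracking b):
b = 100  # -> b = 100
q = b % 5  # -> q = 0
b = b // 5  # -> b = 20
value = b ** 3 + q  # -> value = 8000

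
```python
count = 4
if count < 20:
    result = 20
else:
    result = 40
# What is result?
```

Answer: 20

Derivation:
Trace (tracking result):
count = 4  # -> count = 4
if count < 20:  # condition is True
    result = 20  # -> result = 20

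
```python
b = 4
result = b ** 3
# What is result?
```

Trace (tracking result):
b = 4  # -> b = 4
result = b ** 3  # -> result = 64

Answer: 64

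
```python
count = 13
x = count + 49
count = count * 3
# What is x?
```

Answer: 62

Derivation:
Trace (tracking x):
count = 13  # -> count = 13
x = count + 49  # -> x = 62
count = count * 3  # -> count = 39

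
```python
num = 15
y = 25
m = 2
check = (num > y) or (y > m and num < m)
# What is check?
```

Trace (tracking check):
num = 15  # -> num = 15
y = 25  # -> y = 25
m = 2  # -> m = 2
check = num > y or (y > m and num < m)  # -> check = False

Answer: False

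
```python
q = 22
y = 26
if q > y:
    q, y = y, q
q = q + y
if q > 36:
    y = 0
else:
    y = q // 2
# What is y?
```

Trace (tracking y):
q = 22  # -> q = 22
y = 26  # -> y = 26
if q > y:  # condition is False
q = q + y  # -> q = 48
if q > 36:  # condition is True
    y = 0  # -> y = 0

Answer: 0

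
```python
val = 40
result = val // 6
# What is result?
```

Trace (tracking result):
val = 40  # -> val = 40
result = val // 6  # -> result = 6

Answer: 6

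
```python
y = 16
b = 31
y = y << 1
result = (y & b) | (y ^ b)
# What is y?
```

Answer: 32

Derivation:
Trace (tracking y):
y = 16  # -> y = 16
b = 31  # -> b = 31
y = y << 1  # -> y = 32
result = y & b | y ^ b  # -> result = 63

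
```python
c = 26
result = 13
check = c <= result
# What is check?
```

Trace (tracking check):
c = 26  # -> c = 26
result = 13  # -> result = 13
check = c <= result  # -> check = False

Answer: False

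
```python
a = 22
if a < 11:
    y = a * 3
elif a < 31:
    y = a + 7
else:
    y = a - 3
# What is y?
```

Trace (tracking y):
a = 22  # -> a = 22
if a < 11:  # condition is False
elif a < 31:  # condition is True
    y = a + 7  # -> y = 29

Answer: 29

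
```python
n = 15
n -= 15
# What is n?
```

Answer: 0

Derivation:
Trace (tracking n):
n = 15  # -> n = 15
n -= 15  # -> n = 0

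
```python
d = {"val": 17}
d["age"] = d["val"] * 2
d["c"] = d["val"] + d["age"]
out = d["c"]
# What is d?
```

Answer: {'val': 17, 'age': 34, 'c': 51}

Derivation:
Trace (tracking d):
d = {'val': 17}  # -> d = {'val': 17}
d['age'] = d['val'] * 2  # -> d = {'val': 17, 'age': 34}
d['c'] = d['val'] + d['age']  # -> d = {'val': 17, 'age': 34, 'c': 51}
out = d['c']  # -> out = 51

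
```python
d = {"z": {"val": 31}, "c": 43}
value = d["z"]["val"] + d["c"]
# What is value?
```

Trace (tracking value):
d = {'z': {'val': 31}, 'c': 43}  # -> d = {'z': {'val': 31}, 'c': 43}
value = d['z']['val'] + d['c']  # -> value = 74

Answer: 74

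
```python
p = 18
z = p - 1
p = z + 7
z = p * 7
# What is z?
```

Answer: 168

Derivation:
Trace (tracking z):
p = 18  # -> p = 18
z = p - 1  # -> z = 17
p = z + 7  # -> p = 24
z = p * 7  # -> z = 168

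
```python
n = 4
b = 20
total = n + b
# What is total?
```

Answer: 24

Derivation:
Trace (tracking total):
n = 4  # -> n = 4
b = 20  # -> b = 20
total = n + b  # -> total = 24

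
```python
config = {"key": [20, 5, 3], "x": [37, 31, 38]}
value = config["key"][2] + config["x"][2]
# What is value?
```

Answer: 41

Derivation:
Trace (tracking value):
config = {'key': [20, 5, 3], 'x': [37, 31, 38]}  # -> config = {'key': [20, 5, 3], 'x': [37, 31, 38]}
value = config['key'][2] + config['x'][2]  # -> value = 41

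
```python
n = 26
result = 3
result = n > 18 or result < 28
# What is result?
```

Trace (tracking result):
n = 26  # -> n = 26
result = 3  # -> result = 3
result = n > 18 or result < 28  # -> result = True

Answer: True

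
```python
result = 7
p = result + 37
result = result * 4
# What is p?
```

Trace (tracking p):
result = 7  # -> result = 7
p = result + 37  # -> p = 44
result = result * 4  # -> result = 28

Answer: 44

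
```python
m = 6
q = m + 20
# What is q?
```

Trace (tracking q):
m = 6  # -> m = 6
q = m + 20  # -> q = 26

Answer: 26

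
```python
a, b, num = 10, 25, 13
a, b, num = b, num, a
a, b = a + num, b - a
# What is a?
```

Answer: 35

Derivation:
Trace (tracking a):
a, b, num = (10, 25, 13)  # -> a = 10, b = 25, num = 13
a, b, num = (b, num, a)  # -> a = 25, b = 13, num = 10
a, b = (a + num, b - a)  # -> a = 35, b = -12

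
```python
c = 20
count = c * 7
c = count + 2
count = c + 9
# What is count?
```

Answer: 151

Derivation:
Trace (tracking count):
c = 20  # -> c = 20
count = c * 7  # -> count = 140
c = count + 2  # -> c = 142
count = c + 9  # -> count = 151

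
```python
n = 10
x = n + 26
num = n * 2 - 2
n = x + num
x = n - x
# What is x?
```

Answer: 18

Derivation:
Trace (tracking x):
n = 10  # -> n = 10
x = n + 26  # -> x = 36
num = n * 2 - 2  # -> num = 18
n = x + num  # -> n = 54
x = n - x  # -> x = 18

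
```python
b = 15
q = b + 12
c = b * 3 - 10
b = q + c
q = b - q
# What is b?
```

Trace (tracking b):
b = 15  # -> b = 15
q = b + 12  # -> q = 27
c = b * 3 - 10  # -> c = 35
b = q + c  # -> b = 62
q = b - q  # -> q = 35

Answer: 62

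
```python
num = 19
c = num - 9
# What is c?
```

Answer: 10

Derivation:
Trace (tracking c):
num = 19  # -> num = 19
c = num - 9  # -> c = 10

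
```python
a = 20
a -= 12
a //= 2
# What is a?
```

Answer: 4

Derivation:
Trace (tracking a):
a = 20  # -> a = 20
a -= 12  # -> a = 8
a //= 2  # -> a = 4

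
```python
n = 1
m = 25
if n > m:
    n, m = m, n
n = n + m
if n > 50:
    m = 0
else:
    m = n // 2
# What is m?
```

Answer: 13

Derivation:
Trace (tracking m):
n = 1  # -> n = 1
m = 25  # -> m = 25
if n > m:  # condition is False
n = n + m  # -> n = 26
if n > 50:  # condition is False
else:
    m = n // 2  # -> m = 13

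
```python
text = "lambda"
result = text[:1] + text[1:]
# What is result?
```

Answer: 'lambda'

Derivation:
Trace (tracking result):
text = 'lambda'  # -> text = 'lambda'
result = text[:1] + text[1:]  # -> result = 'lambda'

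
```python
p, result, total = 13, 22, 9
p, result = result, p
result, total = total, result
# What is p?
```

Trace (tracking p):
p, result, total = (13, 22, 9)  # -> p = 13, result = 22, total = 9
p, result = (result, p)  # -> p = 22, result = 13
result, total = (total, result)  # -> result = 9, total = 13

Answer: 22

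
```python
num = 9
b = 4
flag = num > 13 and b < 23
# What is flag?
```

Answer: False

Derivation:
Trace (tracking flag):
num = 9  # -> num = 9
b = 4  # -> b = 4
flag = num > 13 and b < 23  # -> flag = False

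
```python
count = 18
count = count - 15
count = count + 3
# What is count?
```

Answer: 6

Derivation:
Trace (tracking count):
count = 18  # -> count = 18
count = count - 15  # -> count = 3
count = count + 3  # -> count = 6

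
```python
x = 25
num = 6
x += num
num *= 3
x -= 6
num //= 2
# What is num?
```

Answer: 9

Derivation:
Trace (tracking num):
x = 25  # -> x = 25
num = 6  # -> num = 6
x += num  # -> x = 31
num *= 3  # -> num = 18
x -= 6  # -> x = 25
num //= 2  # -> num = 9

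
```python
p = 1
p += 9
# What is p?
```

Answer: 10

Derivation:
Trace (tracking p):
p = 1  # -> p = 1
p += 9  # -> p = 10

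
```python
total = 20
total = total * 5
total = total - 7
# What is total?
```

Answer: 93

Derivation:
Trace (tracking total):
total = 20  # -> total = 20
total = total * 5  # -> total = 100
total = total - 7  # -> total = 93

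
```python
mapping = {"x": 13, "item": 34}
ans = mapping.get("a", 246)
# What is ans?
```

Answer: 246

Derivation:
Trace (tracking ans):
mapping = {'x': 13, 'item': 34}  # -> mapping = {'x': 13, 'item': 34}
ans = mapping.get('a', 246)  # -> ans = 246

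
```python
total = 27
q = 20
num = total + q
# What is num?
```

Answer: 47

Derivation:
Trace (tracking num):
total = 27  # -> total = 27
q = 20  # -> q = 20
num = total + q  # -> num = 47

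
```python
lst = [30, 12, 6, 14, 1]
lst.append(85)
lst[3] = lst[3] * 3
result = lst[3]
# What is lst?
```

Answer: [30, 12, 6, 42, 1, 85]

Derivation:
Trace (tracking lst):
lst = [30, 12, 6, 14, 1]  # -> lst = [30, 12, 6, 14, 1]
lst.append(85)  # -> lst = [30, 12, 6, 14, 1, 85]
lst[3] = lst[3] * 3  # -> lst = [30, 12, 6, 42, 1, 85]
result = lst[3]  # -> result = 42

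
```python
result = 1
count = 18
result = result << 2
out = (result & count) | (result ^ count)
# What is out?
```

Trace (tracking out):
result = 1  # -> result = 1
count = 18  # -> count = 18
result = result << 2  # -> result = 4
out = result & count | result ^ count  # -> out = 22

Answer: 22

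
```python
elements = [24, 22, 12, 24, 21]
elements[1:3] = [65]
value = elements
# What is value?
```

Trace (tracking value):
elements = [24, 22, 12, 24, 21]  # -> elements = [24, 22, 12, 24, 21]
elements[1:3] = [65]  # -> elements = [24, 65, 24, 21]
value = elements  # -> value = [24, 65, 24, 21]

Answer: [24, 65, 24, 21]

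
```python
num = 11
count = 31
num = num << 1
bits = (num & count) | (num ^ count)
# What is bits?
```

Trace (tracking bits):
num = 11  # -> num = 11
count = 31  # -> count = 31
num = num << 1  # -> num = 22
bits = num & count | num ^ count  # -> bits = 31

Answer: 31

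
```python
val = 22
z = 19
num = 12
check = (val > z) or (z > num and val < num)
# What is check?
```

Answer: True

Derivation:
Trace (tracking check):
val = 22  # -> val = 22
z = 19  # -> z = 19
num = 12  # -> num = 12
check = val > z or (z > num and val < num)  # -> check = True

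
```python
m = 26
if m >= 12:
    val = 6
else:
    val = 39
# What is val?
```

Answer: 6

Derivation:
Trace (tracking val):
m = 26  # -> m = 26
if m >= 12:  # condition is True
    val = 6  # -> val = 6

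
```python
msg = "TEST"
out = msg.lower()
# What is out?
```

Answer: 'test'

Derivation:
Trace (tracking out):
msg = 'TEST'  # -> msg = 'TEST'
out = msg.lower()  # -> out = 'test'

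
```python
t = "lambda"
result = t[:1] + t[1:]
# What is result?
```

Answer: 'lambda'

Derivation:
Trace (tracking result):
t = 'lambda'  # -> t = 'lambda'
result = t[:1] + t[1:]  # -> result = 'lambda'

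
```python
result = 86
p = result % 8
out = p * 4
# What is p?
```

Answer: 6

Derivation:
Trace (tracking p):
result = 86  # -> result = 86
p = result % 8  # -> p = 6
out = p * 4  # -> out = 24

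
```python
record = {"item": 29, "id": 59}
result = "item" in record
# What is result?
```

Trace (tracking result):
record = {'item': 29, 'id': 59}  # -> record = {'item': 29, 'id': 59}
result = 'item' in record  # -> result = True

Answer: True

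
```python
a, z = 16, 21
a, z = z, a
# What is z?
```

Trace (tracking z):
a, z = (16, 21)  # -> a = 16, z = 21
a, z = (z, a)  # -> a = 21, z = 16

Answer: 16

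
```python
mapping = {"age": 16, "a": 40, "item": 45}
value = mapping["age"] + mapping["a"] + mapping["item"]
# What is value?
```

Answer: 101

Derivation:
Trace (tracking value):
mapping = {'age': 16, 'a': 40, 'item': 45}  # -> mapping = {'age': 16, 'a': 40, 'item': 45}
value = mapping['age'] + mapping['a'] + mapping['item']  # -> value = 101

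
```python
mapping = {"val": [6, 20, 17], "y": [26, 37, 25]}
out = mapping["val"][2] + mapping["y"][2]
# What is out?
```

Answer: 42

Derivation:
Trace (tracking out):
mapping = {'val': [6, 20, 17], 'y': [26, 37, 25]}  # -> mapping = {'val': [6, 20, 17], 'y': [26, 37, 25]}
out = mapping['val'][2] + mapping['y'][2]  # -> out = 42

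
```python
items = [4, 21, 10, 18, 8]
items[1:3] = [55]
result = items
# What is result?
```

Answer: [4, 55, 18, 8]

Derivation:
Trace (tracking result):
items = [4, 21, 10, 18, 8]  # -> items = [4, 21, 10, 18, 8]
items[1:3] = [55]  # -> items = [4, 55, 18, 8]
result = items  # -> result = [4, 55, 18, 8]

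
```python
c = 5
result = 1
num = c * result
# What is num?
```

Answer: 5

Derivation:
Trace (tracking num):
c = 5  # -> c = 5
result = 1  # -> result = 1
num = c * result  # -> num = 5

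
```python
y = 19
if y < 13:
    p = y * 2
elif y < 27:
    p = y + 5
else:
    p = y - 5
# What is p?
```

Answer: 24

Derivation:
Trace (tracking p):
y = 19  # -> y = 19
if y < 13:  # condition is False
elif y < 27:  # condition is True
    p = y + 5  # -> p = 24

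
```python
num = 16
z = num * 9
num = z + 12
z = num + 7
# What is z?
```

Answer: 163

Derivation:
Trace (tracking z):
num = 16  # -> num = 16
z = num * 9  # -> z = 144
num = z + 12  # -> num = 156
z = num + 7  # -> z = 163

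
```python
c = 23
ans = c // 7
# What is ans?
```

Answer: 3

Derivation:
Trace (tracking ans):
c = 23  # -> c = 23
ans = c // 7  # -> ans = 3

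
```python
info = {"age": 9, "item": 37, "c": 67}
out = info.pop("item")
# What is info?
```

Trace (tracking info):
info = {'age': 9, 'item': 37, 'c': 67}  # -> info = {'age': 9, 'item': 37, 'c': 67}
out = info.pop('item')  # -> out = 37

Answer: {'age': 9, 'c': 67}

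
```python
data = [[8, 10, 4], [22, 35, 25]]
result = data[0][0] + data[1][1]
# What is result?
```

Answer: 43

Derivation:
Trace (tracking result):
data = [[8, 10, 4], [22, 35, 25]]  # -> data = [[8, 10, 4], [22, 35, 25]]
result = data[0][0] + data[1][1]  # -> result = 43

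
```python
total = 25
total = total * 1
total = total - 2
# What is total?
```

Answer: 23

Derivation:
Trace (tracking total):
total = 25  # -> total = 25
total = total * 1  # -> total = 25
total = total - 2  # -> total = 23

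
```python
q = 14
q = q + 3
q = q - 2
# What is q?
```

Trace (tracking q):
q = 14  # -> q = 14
q = q + 3  # -> q = 17
q = q - 2  # -> q = 15

Answer: 15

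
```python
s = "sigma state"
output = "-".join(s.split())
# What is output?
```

Trace (tracking output):
s = 'sigma state'  # -> s = 'sigma state'
output = '-'.join(s.split())  # -> output = 'sigma-state'

Answer: 'sigma-state'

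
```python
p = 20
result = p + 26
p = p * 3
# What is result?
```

Answer: 46

Derivation:
Trace (tracking result):
p = 20  # -> p = 20
result = p + 26  # -> result = 46
p = p * 3  # -> p = 60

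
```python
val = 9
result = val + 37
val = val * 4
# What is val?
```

Answer: 36

Derivation:
Trace (tracking val):
val = 9  # -> val = 9
result = val + 37  # -> result = 46
val = val * 4  # -> val = 36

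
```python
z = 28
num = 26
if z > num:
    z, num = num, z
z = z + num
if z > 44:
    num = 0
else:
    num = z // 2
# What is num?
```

Trace (tracking num):
z = 28  # -> z = 28
num = 26  # -> num = 26
if z > num:  # condition is True
    z, num = (num, z)  # -> z = 26, num = 28
z = z + num  # -> z = 54
if z > 44:  # condition is True
    num = 0  # -> num = 0

Answer: 0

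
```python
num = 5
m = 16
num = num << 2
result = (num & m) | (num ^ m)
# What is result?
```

Answer: 20

Derivation:
Trace (tracking result):
num = 5  # -> num = 5
m = 16  # -> m = 16
num = num << 2  # -> num = 20
result = num & m | num ^ m  # -> result = 20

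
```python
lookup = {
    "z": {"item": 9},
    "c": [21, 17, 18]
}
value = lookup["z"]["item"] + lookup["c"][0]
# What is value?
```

Trace (tracking value):
lookup = {'z': {'item': 9}, 'c': [21, 17, 18]}  # -> lookup = {'z': {'item': 9}, 'c': [21, 17, 18]}
value = lookup['z']['item'] + lookup['c'][0]  # -> value = 30

Answer: 30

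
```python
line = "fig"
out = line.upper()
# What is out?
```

Answer: 'FIG'

Derivation:
Trace (tracking out):
line = 'fig'  # -> line = 'fig'
out = line.upper()  # -> out = 'FIG'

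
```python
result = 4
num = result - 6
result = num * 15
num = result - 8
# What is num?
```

Answer: -38

Derivation:
Trace (tracking num):
result = 4  # -> result = 4
num = result - 6  # -> num = -2
result = num * 15  # -> result = -30
num = result - 8  # -> num = -38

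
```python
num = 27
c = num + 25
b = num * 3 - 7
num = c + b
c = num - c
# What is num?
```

Trace (tracking num):
num = 27  # -> num = 27
c = num + 25  # -> c = 52
b = num * 3 - 7  # -> b = 74
num = c + b  # -> num = 126
c = num - c  # -> c = 74

Answer: 126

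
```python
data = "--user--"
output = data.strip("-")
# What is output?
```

Answer: 'user'

Derivation:
Trace (tracking output):
data = '--user--'  # -> data = '--user--'
output = data.strip('-')  # -> output = 'user'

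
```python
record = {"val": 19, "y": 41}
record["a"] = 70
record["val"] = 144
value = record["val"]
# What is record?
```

Trace (tracking record):
record = {'val': 19, 'y': 41}  # -> record = {'val': 19, 'y': 41}
record['a'] = 70  # -> record = {'val': 19, 'y': 41, 'a': 70}
record['val'] = 144  # -> record = {'val': 144, 'y': 41, 'a': 70}
value = record['val']  # -> value = 144

Answer: {'val': 144, 'y': 41, 'a': 70}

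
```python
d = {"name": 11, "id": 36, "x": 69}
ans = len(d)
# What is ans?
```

Answer: 3

Derivation:
Trace (tracking ans):
d = {'name': 11, 'id': 36, 'x': 69}  # -> d = {'name': 11, 'id': 36, 'x': 69}
ans = len(d)  # -> ans = 3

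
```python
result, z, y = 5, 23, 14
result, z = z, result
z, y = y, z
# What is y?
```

Trace (tracking y):
result, z, y = (5, 23, 14)  # -> result = 5, z = 23, y = 14
result, z = (z, result)  # -> result = 23, z = 5
z, y = (y, z)  # -> z = 14, y = 5

Answer: 5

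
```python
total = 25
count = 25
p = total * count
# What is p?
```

Answer: 625

Derivation:
Trace (tracking p):
total = 25  # -> total = 25
count = 25  # -> count = 25
p = total * count  # -> p = 625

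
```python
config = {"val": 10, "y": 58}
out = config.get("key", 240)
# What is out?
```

Answer: 240

Derivation:
Trace (tracking out):
config = {'val': 10, 'y': 58}  # -> config = {'val': 10, 'y': 58}
out = config.get('key', 240)  # -> out = 240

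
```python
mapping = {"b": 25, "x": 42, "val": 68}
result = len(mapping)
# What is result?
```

Answer: 3

Derivation:
Trace (tracking result):
mapping = {'b': 25, 'x': 42, 'val': 68}  # -> mapping = {'b': 25, 'x': 42, 'val': 68}
result = len(mapping)  # -> result = 3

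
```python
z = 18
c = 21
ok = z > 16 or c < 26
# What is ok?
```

Trace (tracking ok):
z = 18  # -> z = 18
c = 21  # -> c = 21
ok = z > 16 or c < 26  # -> ok = True

Answer: True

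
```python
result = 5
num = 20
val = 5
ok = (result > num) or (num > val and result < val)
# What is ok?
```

Trace (tracking ok):
result = 5  # -> result = 5
num = 20  # -> num = 20
val = 5  # -> val = 5
ok = result > num or (num > val and result < val)  # -> ok = False

Answer: False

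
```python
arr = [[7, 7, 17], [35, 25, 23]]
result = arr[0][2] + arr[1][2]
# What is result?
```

Answer: 40

Derivation:
Trace (tracking result):
arr = [[7, 7, 17], [35, 25, 23]]  # -> arr = [[7, 7, 17], [35, 25, 23]]
result = arr[0][2] + arr[1][2]  # -> result = 40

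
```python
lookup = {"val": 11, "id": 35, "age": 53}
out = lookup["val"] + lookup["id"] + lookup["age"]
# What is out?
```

Answer: 99

Derivation:
Trace (tracking out):
lookup = {'val': 11, 'id': 35, 'age': 53}  # -> lookup = {'val': 11, 'id': 35, 'age': 53}
out = lookup['val'] + lookup['id'] + lookup['age']  # -> out = 99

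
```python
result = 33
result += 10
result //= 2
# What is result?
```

Trace (tracking result):
result = 33  # -> result = 33
result += 10  # -> result = 43
result //= 2  # -> result = 21

Answer: 21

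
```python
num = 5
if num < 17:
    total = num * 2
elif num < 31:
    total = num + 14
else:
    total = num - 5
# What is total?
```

Trace (tracking total):
num = 5  # -> num = 5
if num < 17:  # condition is True
    total = num * 2  # -> total = 10

Answer: 10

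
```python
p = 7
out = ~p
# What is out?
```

Trace (tracking out):
p = 7  # -> p = 7
out = ~p  # -> out = -8

Answer: -8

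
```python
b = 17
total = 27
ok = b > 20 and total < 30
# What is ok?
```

Answer: False

Derivation:
Trace (tracking ok):
b = 17  # -> b = 17
total = 27  # -> total = 27
ok = b > 20 and total < 30  # -> ok = False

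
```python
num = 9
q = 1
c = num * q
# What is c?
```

Answer: 9

Derivation:
Trace (tracking c):
num = 9  # -> num = 9
q = 1  # -> q = 1
c = num * q  # -> c = 9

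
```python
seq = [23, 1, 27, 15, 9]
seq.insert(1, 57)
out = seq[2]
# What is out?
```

Trace (tracking out):
seq = [23, 1, 27, 15, 9]  # -> seq = [23, 1, 27, 15, 9]
seq.insert(1, 57)  # -> seq = [23, 57, 1, 27, 15, 9]
out = seq[2]  # -> out = 1

Answer: 1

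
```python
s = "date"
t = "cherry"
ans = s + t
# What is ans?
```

Trace (tracking ans):
s = 'date'  # -> s = 'date'
t = 'cherry'  # -> t = 'cherry'
ans = s + t  # -> ans = 'datecherry'

Answer: 'datecherry'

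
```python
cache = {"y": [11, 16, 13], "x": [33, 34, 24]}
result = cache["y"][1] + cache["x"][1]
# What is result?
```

Trace (tracking result):
cache = {'y': [11, 16, 13], 'x': [33, 34, 24]}  # -> cache = {'y': [11, 16, 13], 'x': [33, 34, 24]}
result = cache['y'][1] + cache['x'][1]  # -> result = 50

Answer: 50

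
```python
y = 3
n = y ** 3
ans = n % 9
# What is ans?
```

Trace (tracking ans):
y = 3  # -> y = 3
n = y ** 3  # -> n = 27
ans = n % 9  # -> ans = 0

Answer: 0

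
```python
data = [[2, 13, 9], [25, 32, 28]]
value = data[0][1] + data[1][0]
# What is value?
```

Answer: 38

Derivation:
Trace (tracking value):
data = [[2, 13, 9], [25, 32, 28]]  # -> data = [[2, 13, 9], [25, 32, 28]]
value = data[0][1] + data[1][0]  # -> value = 38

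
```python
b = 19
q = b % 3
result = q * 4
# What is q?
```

Answer: 1

Derivation:
Trace (tracking q):
b = 19  # -> b = 19
q = b % 3  # -> q = 1
result = q * 4  # -> result = 4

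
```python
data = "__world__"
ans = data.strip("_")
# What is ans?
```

Answer: 'world'

Derivation:
Trace (tracking ans):
data = '__world__'  # -> data = '__world__'
ans = data.strip('_')  # -> ans = 'world'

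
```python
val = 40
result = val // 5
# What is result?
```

Trace (tracking result):
val = 40  # -> val = 40
result = val // 5  # -> result = 8

Answer: 8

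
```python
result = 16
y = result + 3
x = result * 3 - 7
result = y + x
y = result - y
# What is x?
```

Answer: 41

Derivation:
Trace (tracking x):
result = 16  # -> result = 16
y = result + 3  # -> y = 19
x = result * 3 - 7  # -> x = 41
result = y + x  # -> result = 60
y = result - y  # -> y = 41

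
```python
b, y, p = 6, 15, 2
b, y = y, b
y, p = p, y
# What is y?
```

Answer: 2

Derivation:
Trace (tracking y):
b, y, p = (6, 15, 2)  # -> b = 6, y = 15, p = 2
b, y = (y, b)  # -> b = 15, y = 6
y, p = (p, y)  # -> y = 2, p = 6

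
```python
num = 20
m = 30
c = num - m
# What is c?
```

Answer: -10

Derivation:
Trace (tracking c):
num = 20  # -> num = 20
m = 30  # -> m = 30
c = num - m  # -> c = -10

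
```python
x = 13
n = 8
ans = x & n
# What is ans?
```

Answer: 8

Derivation:
Trace (tracking ans):
x = 13  # -> x = 13
n = 8  # -> n = 8
ans = x & n  # -> ans = 8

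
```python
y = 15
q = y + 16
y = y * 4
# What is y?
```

Answer: 60

Derivation:
Trace (tracking y):
y = 15  # -> y = 15
q = y + 16  # -> q = 31
y = y * 4  # -> y = 60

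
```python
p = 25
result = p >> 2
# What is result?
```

Answer: 6

Derivation:
Trace (tracking result):
p = 25  # -> p = 25
result = p >> 2  # -> result = 6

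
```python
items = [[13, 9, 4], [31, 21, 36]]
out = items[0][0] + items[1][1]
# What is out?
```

Answer: 34

Derivation:
Trace (tracking out):
items = [[13, 9, 4], [31, 21, 36]]  # -> items = [[13, 9, 4], [31, 21, 36]]
out = items[0][0] + items[1][1]  # -> out = 34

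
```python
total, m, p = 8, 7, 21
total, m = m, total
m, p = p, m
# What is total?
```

Answer: 7

Derivation:
Trace (tracking total):
total, m, p = (8, 7, 21)  # -> total = 8, m = 7, p = 21
total, m = (m, total)  # -> total = 7, m = 8
m, p = (p, m)  # -> m = 21, p = 8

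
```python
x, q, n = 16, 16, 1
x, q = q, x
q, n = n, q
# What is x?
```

Answer: 16

Derivation:
Trace (tracking x):
x, q, n = (16, 16, 1)  # -> x = 16, q = 16, n = 1
x, q = (q, x)  # -> x = 16, q = 16
q, n = (n, q)  # -> q = 1, n = 16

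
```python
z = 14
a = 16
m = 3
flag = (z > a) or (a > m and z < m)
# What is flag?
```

Answer: False

Derivation:
Trace (tracking flag):
z = 14  # -> z = 14
a = 16  # -> a = 16
m = 3  # -> m = 3
flag = z > a or (a > m and z < m)  # -> flag = False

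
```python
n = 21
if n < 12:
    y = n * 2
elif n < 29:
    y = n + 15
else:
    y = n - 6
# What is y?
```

Answer: 36

Derivation:
Trace (tracking y):
n = 21  # -> n = 21
if n < 12:  # condition is False
elif n < 29:  # condition is True
    y = n + 15  # -> y = 36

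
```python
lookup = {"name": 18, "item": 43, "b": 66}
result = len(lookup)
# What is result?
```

Trace (tracking result):
lookup = {'name': 18, 'item': 43, 'b': 66}  # -> lookup = {'name': 18, 'item': 43, 'b': 66}
result = len(lookup)  # -> result = 3

Answer: 3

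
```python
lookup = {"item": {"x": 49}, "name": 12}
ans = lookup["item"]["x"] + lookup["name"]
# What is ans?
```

Trace (tracking ans):
lookup = {'item': {'x': 49}, 'name': 12}  # -> lookup = {'item': {'x': 49}, 'name': 12}
ans = lookup['item']['x'] + lookup['name']  # -> ans = 61

Answer: 61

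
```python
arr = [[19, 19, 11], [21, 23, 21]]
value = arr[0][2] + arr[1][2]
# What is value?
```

Trace (tracking value):
arr = [[19, 19, 11], [21, 23, 21]]  # -> arr = [[19, 19, 11], [21, 23, 21]]
value = arr[0][2] + arr[1][2]  # -> value = 32

Answer: 32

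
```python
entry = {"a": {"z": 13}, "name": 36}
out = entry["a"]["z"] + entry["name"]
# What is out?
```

Answer: 49

Derivation:
Trace (tracking out):
entry = {'a': {'z': 13}, 'name': 36}  # -> entry = {'a': {'z': 13}, 'name': 36}
out = entry['a']['z'] + entry['name']  # -> out = 49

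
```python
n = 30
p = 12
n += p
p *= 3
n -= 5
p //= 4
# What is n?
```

Answer: 37

Derivation:
Trace (tracking n):
n = 30  # -> n = 30
p = 12  # -> p = 12
n += p  # -> n = 42
p *= 3  # -> p = 36
n -= 5  # -> n = 37
p //= 4  # -> p = 9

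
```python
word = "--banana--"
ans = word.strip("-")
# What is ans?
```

Answer: 'banana'

Derivation:
Trace (tracking ans):
word = '--banana--'  # -> word = '--banana--'
ans = word.strip('-')  # -> ans = 'banana'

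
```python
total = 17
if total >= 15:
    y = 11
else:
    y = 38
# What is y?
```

Answer: 11

Derivation:
Trace (tracking y):
total = 17  # -> total = 17
if total >= 15:  # condition is True
    y = 11  # -> y = 11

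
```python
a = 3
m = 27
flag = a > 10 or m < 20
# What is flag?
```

Trace (tracking flag):
a = 3  # -> a = 3
m = 27  # -> m = 27
flag = a > 10 or m < 20  # -> flag = False

Answer: False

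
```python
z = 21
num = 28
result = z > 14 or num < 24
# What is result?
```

Answer: True

Derivation:
Trace (tracking result):
z = 21  # -> z = 21
num = 28  # -> num = 28
result = z > 14 or num < 24  # -> result = True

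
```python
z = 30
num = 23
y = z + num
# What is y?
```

Answer: 53

Derivation:
Trace (tracking y):
z = 30  # -> z = 30
num = 23  # -> num = 23
y = z + num  # -> y = 53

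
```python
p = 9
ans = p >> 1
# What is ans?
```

Answer: 4

Derivation:
Trace (tracking ans):
p = 9  # -> p = 9
ans = p >> 1  # -> ans = 4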